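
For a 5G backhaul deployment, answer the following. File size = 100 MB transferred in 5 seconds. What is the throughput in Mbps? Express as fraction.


Given: file = 100 MB, time = 5 s
File in Mb = 100 * 8 = 800 Mb
Throughput = 800 / 5 Mbps
Throughput = 160 Mbps

160


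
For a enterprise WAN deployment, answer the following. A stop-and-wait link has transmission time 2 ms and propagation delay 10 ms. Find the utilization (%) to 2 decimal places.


Given: Ttrans = 2 ms, Tprop = 10 ms
RTT = 2 * Tprop = 2 * 10 = 20 ms
U = Ttrans / (Ttrans + RTT)
U = 2 / (2 + 20)
U = 2 / 22 = 0.090909
U% = 9.09%

9.09


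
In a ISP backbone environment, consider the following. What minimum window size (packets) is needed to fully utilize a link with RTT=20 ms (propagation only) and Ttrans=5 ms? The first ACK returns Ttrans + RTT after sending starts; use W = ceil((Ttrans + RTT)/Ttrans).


Given: Ttrans = 5 ms, RTT = 20 ms (= 2 * Tprop, Tprop = 10 ms)
Time until first ACK returns = Ttrans + RTT = 5 + 20 = 25 ms
Need W * Ttrans >= Ttrans + RTT  ->  W >= (Ttrans + RTT) / Ttrans
(Ttrans + RTT) / Ttrans = 25 / 5 = 5
W_min = ceil(5) = 5

5


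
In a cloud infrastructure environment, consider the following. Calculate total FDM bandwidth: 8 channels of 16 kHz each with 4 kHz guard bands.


Given: 8 channels, 16 kHz each, guard = 4 kHz
Channel bandwidth = 8 * 16 = 128 kHz
Guard bands = 7 gaps * 4 kHz = 28 kHz
Total = 128 + 28 = 156 kHz

156


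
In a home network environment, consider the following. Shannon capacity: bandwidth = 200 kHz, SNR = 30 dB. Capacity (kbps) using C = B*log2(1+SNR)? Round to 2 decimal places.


Given: B = 200 kHz, SNR = 30 dB
SNR linear = 10^(30/10) = 1000
1 + SNR = 1001
log2(1001) = 9.9672262588
C = 200 * 1000 * 9.9672262588 = 1993445.2518 bps
C = 1993.445252 kbps -> 1993.45 kbps (2 dp)

1993.45


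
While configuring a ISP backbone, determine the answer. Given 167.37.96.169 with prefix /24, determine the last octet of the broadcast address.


Given: IP = 167.37.96.169, prefix = /24
Host bits = 32 - 24 = 8
Network last octet = 169 AND mask = 0
Host part size = 2^8 - 1 = 255
Broadcast last octet = 0 OR 255 = 255

255


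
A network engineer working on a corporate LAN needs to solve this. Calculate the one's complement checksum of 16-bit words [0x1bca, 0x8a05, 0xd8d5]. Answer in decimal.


Given words: [0x1bca, 0x8a05, 0xd8d5]
Step 1: Sum all words
Raw sum = 7114 + 35333 + 55509 = 97956
Step 2: Fold carry: (32420 + 1) = 32421
One's complement = ~32421 & 0xFFFF = 33114

33114


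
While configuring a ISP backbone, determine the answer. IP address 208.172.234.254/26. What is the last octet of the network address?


Given: IP = 208.172.234.254, prefix = /26
Subnet mask = 255.255.255.192
Last octet of IP: 254
Last octet of mask: 192
Network last octet = 254 AND 192 = 192

192


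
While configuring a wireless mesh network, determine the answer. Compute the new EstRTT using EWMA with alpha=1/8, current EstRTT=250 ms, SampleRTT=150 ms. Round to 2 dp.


Given: EstRTT = 250 ms, SampleRTT = 150 ms, alpha = 1/8
New EstRTT = (1 - alpha) * EstRTT + alpha * SampleRTT
(7/8) * 250 = 218.75
(1/8) * 150 = 18.75
New EstRTT = 218.75 + 18.75 = 237.5 ms -> 237.50 ms (2 dp)

237.50


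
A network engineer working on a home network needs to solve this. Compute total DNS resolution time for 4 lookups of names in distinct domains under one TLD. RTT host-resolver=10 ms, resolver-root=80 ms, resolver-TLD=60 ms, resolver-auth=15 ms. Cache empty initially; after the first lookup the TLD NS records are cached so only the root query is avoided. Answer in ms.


Lookup 1 (cold cache): local + root + TLD + auth = 10 + 80 + 60 + 15 = 165 ms
Lookups 2..4 (TLD NS cached -> skip root; new domain -> still ask TLD and auth): local + TLD + auth = 10 + 60 + 15 = 85 ms each
Remaining 3 lookups: 3 * 85 = 255 ms
Total = 165 + 255 = 420 ms

420


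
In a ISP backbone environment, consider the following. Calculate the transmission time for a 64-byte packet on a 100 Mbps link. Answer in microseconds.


Given: packet = 64 bytes, bandwidth = 100 Mbps
Packet in bits = 64 * 8 = 512 bits
Bandwidth = 100 * 10^6 = 100000000 bps
Time = 512 / 100000000 seconds
Time in us = 512 * 10^6 / 100000000 = 5.12

5.12


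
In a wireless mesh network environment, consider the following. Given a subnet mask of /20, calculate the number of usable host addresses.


Given: subnet mask /20
Host bits = 32 - 20 = 12
Total addresses = 2^12 = 4096
Usable hosts = 4096 - 2 (network + broadcast) = 4094

4094


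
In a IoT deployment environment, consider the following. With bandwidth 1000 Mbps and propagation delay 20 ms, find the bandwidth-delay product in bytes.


Given: bandwidth = 1000 Mbps, delay = 20 ms
BDP in bits = 1000 * 10^6 * 20 / 1000
BDP in bits = 20000000
BDP in bytes = 20000000 / 8 = 2500000

2500000


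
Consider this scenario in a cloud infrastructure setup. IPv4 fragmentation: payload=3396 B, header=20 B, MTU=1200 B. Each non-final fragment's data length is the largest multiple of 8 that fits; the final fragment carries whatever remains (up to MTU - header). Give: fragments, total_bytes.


Max data per non-final fragment = floor((MTU - header)/8)*8 = floor((1200 - 20)/8)*8 = floor(1180/8)*8 = 1176 B
Final fragment needs no 8-byte alignment: it can carry up to MTU - header = 1180 B
Non-final fragments needed = ceil((payload - 1180) / 1176) = ceil(2216/1176) = ceil(1.8844) = 2
Number of fragments = 2 + 1 = 3
Fragment sizes (data): 2 * 1176 B + 1044 B (last, 1044 <= 1180 OK)
Total bytes sent = payload + n_frags * header = 3396 + 3*20 = 3396 + 60 = 3456 B

3, 3456


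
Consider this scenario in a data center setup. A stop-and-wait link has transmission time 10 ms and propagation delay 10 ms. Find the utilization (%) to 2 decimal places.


Given: Ttrans = 10 ms, Tprop = 10 ms
RTT = 2 * Tprop = 2 * 10 = 20 ms
U = Ttrans / (Ttrans + RTT)
U = 10 / (10 + 20)
U = 10 / 30 = 0.333333
U% = 33.33%

33.33


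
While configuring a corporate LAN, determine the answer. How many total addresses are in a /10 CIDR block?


Given: CIDR prefix /10
Host bits = 32 - 10 = 22
Total addresses = 2^22 = 4194304

4194304


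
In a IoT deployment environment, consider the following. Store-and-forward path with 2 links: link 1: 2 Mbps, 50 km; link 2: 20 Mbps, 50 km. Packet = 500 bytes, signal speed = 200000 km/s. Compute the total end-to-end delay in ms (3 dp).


Packet = 500 bytes = 4000 bits. Store-and-forward: sum (t_trans + t_prop) per link.
Link 1: t_trans = 4000/(2*10^6) s = 2.0000 ms; t_prop = 50/200000 s = 0.2500 ms; subtotal = 2.2500 ms
Link 2: t_trans = 4000/(20*10^6) s = 0.2000 ms; t_prop = 50/200000 s = 0.2500 ms; subtotal = 0.4500 ms
End-to-end = 2.2500 + 0.4500 = 2.7000 ms -> 2.700 ms (3 dp)

2.700


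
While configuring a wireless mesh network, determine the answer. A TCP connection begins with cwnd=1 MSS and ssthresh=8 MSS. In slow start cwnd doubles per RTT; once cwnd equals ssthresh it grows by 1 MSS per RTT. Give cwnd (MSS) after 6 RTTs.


RTT 0: cwnd = 1 MSS (initial)
RTT 1: cwnd = 2 MSS (slow start, doubled)
RTT 2: cwnd = 4 MSS (slow start, doubled)
RTT 3: cwnd = 8 MSS (slow start, doubled)
RTT 4: cwnd = 9 MSS (congestion avoidance, +1)
RTT 5: cwnd = 10 MSS (congestion avoidance, +1)
RTT 6: cwnd = 11 MSS (congestion avoidance, +1)

11


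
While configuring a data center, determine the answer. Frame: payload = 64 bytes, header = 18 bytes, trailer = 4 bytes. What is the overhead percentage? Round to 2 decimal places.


Given: payload = 64 B, header = 18 B, trailer = 4 B
Overhead bytes = header + trailer = 18 + 4 = 22
Total frame = payload + overhead = 64 + 22 = 86
Overhead % = 22 / 86 * 100 = 25.5814% -> 25.58% (2 dp)

25.58


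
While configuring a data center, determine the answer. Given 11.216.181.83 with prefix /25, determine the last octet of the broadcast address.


Given: IP = 11.216.181.83, prefix = /25
Host bits = 32 - 25 = 7
Network last octet = 83 AND mask = 0
Host part size = 2^7 - 1 = 127
Broadcast last octet = 0 OR 127 = 127

127


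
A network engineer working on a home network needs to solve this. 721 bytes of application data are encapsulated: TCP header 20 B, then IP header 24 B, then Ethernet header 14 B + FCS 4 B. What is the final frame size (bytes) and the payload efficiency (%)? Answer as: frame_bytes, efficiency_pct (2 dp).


TCP segment = 721 + 20 = 741 B
IP packet = 741 + 24 = 765 B
Ethernet frame = 765 + 14 + 4 = 783 B
Efficiency = app / frame = 721 / 783 = 0.920817 = 92.0817% -> 92.08% (2 dp)

783, 92.08


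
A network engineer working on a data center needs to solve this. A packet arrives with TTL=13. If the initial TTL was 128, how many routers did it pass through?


Given: initial TTL = 128, received TTL = 13
Hops = initial TTL - received TTL
Hops = 128 - 13 = 115

115


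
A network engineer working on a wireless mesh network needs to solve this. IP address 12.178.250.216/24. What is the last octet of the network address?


Given: IP = 12.178.250.216, prefix = /24
Subnet mask = 255.255.255.0
Last octet of IP: 216
Last octet of mask: 0
Network last octet = 216 AND 0 = 0

0


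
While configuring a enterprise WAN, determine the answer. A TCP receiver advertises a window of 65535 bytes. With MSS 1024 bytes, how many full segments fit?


Given: RWND = 65535 bytes, MSS = 1024 bytes
Full segments = floor(RWND / MSS)
Full segments = floor(65535 / 1024)
Full segments = floor(63.999) = 63

63


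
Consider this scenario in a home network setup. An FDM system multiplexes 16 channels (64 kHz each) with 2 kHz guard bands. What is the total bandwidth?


Given: 16 channels, 64 kHz each, guard = 2 kHz
Channel bandwidth = 16 * 64 = 1024 kHz
Guard bands = 15 gaps * 2 kHz = 30 kHz
Total = 1024 + 30 = 1054 kHz

1054


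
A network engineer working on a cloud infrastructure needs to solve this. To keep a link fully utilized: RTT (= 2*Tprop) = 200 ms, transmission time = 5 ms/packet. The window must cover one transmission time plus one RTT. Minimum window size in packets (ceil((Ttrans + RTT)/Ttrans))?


Given: Ttrans = 5 ms, RTT = 200 ms (= 2 * Tprop, Tprop = 100 ms)
Time until first ACK returns = Ttrans + RTT = 5 + 200 = 205 ms
Need W * Ttrans >= Ttrans + RTT  ->  W >= (Ttrans + RTT) / Ttrans
(Ttrans + RTT) / Ttrans = 205 / 5 = 41
W_min = ceil(41) = 41

41


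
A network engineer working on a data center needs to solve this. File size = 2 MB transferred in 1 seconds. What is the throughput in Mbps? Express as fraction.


Given: file = 2 MB, time = 1 s
File in Mb = 2 * 8 = 16 Mb
Throughput = 16 / 1 Mbps
Throughput = 16 Mbps

16


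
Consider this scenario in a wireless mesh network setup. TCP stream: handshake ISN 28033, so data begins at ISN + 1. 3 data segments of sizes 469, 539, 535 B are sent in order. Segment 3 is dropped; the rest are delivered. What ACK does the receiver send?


SYN uses sequence number 28033; first data byte = ISN + 1 = 28034.
Segment 1: SEQ = 28034, len = 469 B, covers [28034, 28502]
Segment 2: SEQ = 28503, len = 539 B, covers [28503, 29041]
Segment 3: SEQ = 29042, len = 535 B, covers [29042, 29576] [LOST]
In-order data received: bytes [28034, 29041] (segments 1..2).
Segment 3 missing -> gap begins at byte 29042.
Cumulative ACK = next expected in-order byte = 28034 + 469 + 539 = 29042

29042


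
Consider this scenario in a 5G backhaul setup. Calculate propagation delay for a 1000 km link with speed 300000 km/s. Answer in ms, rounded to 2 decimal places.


Given: distance = 1000 km, speed = 300000 km/s
Delay = distance / speed = 1000 / 300000 seconds
Delay in ms = 1000 * 1000 / 300000
Delay = 3.3333 ms
Rounded to 2 dp = 3.33 ms

3.33


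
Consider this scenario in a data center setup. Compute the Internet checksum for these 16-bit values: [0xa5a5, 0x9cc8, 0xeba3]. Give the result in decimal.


Given words: [0xa5a5, 0x9cc8, 0xeba3]
Step 1: Sum all words
Raw sum = 42405 + 40136 + 60323 = 142864
Step 2: Fold carry: (11792 + 2) = 11794
One's complement = ~11794 & 0xFFFF = 53741

53741


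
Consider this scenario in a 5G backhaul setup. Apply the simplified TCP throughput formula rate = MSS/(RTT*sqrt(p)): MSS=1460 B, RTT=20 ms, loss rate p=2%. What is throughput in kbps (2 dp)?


Given: MSS = 1460 bytes, RTT = 20 ms, loss = 2%
RTT in seconds = 20 / 1000 = 0.02
Loss rate = 2% = 0.02
sqrt(loss) = sqrt(0.02) = 0.141421356237
Throughput (bytes/s) = 1460 / (0.02 * 0.141421356237) = 516187.9503
Throughput (kbps) = 516187.9503 * 8 / 1000 = 4129.503602 -> 4129.50 kbps (2 dp)

4129.50


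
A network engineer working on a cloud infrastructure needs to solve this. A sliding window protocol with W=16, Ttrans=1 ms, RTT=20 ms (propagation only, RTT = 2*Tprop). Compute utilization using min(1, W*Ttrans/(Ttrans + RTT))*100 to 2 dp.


Given: W = 16, Ttrans = 1 ms, RTT = 20 ms (= 2 * Tprop, Tprop = 10 ms)
Cycle time = Ttrans + RTT = 1 + 20 = 21 ms (first packet sent until its ACK returns)
W * Ttrans = 16 * 1 = 16 ms of sending per cycle
W * Ttrans / (Ttrans + RTT) = 16 / 21 = 0.761905
U = min(1, 0.761905) = 0.761905
U% = 76.19%

76.19


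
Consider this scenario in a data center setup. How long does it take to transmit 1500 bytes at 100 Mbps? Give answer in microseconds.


Given: packet = 1500 bytes, bandwidth = 100 Mbps
Packet in bits = 1500 * 8 = 12000 bits
Bandwidth = 100 * 10^6 = 100000000 bps
Time = 12000 / 100000000 seconds
Time in us = 12000 * 10^6 / 100000000 = 120

120


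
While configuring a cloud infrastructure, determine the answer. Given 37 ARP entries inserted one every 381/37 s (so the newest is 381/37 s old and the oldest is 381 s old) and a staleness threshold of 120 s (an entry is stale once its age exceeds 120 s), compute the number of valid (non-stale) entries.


Ages are k * 381/37 s for k = 1..37 (spacing = 10.2973 s).
Entry k is valid iff k * 381/37 <= 120 iff k <= 37 * 120 / 381 = 11.6535
n_valid = floor(11.6535) = 11
(n_stale = 37 - 11 = 26)

11


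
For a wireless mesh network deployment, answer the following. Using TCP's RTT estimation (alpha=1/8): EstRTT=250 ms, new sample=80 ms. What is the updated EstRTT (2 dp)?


Given: EstRTT = 250 ms, SampleRTT = 80 ms, alpha = 1/8
New EstRTT = (1 - alpha) * EstRTT + alpha * SampleRTT
(7/8) * 250 = 218.75
(1/8) * 80 = 10
New EstRTT = 218.75 + 10 = 228.75 ms -> 228.75 ms (2 dp)

228.75


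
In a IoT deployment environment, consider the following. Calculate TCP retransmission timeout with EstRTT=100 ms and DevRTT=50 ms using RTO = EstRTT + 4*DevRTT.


Given: EstRTT = 100 ms, DevRTT = 50 ms
Timeout = EstRTT + 4 * DevRTT
4 * DevRTT = 4 * 50 = 200
Timeout = 100 + 200 = 300 ms

300


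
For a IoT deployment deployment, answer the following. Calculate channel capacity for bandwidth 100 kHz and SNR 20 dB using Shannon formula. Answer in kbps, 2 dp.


Given: B = 100 kHz, SNR = 20 dB
SNR linear = 10^(20/10) = 100
1 + SNR = 101
log2(101) = 6.6582114828
C = 100 * 1000 * 6.6582114828 = 665821.1483 bps
C = 665.821148 kbps -> 665.82 kbps (2 dp)

665.82


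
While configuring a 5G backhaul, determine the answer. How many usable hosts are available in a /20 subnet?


Given: subnet mask /20
Host bits = 32 - 20 = 12
Total addresses = 2^12 = 4096
Usable hosts = 4096 - 2 (network + broadcast) = 4094

4094


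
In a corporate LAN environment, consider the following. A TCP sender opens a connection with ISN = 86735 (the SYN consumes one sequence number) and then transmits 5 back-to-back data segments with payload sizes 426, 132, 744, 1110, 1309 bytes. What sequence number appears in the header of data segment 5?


The SYN occupies sequence number ISN = 86735, so the first data byte is ISN + 1 = 86736.
SEQ of data segment i = (ISN + 1) + sum of payload sizes of segments 1..i-1.
Segment 1: SEQ = 86736, payload = 426 bytes
Segment 2: SEQ = 87162, payload = 132 bytes
Segment 3: SEQ = 87294, payload = 744 bytes
Segment 4: SEQ = 88038, payload = 1110 bytes
Segment 5: SEQ = 89148, payload = 1309 bytes
SEQ of segment 5 = 86736 + 426 + 132 + 744 + 1110 = 89148

89148


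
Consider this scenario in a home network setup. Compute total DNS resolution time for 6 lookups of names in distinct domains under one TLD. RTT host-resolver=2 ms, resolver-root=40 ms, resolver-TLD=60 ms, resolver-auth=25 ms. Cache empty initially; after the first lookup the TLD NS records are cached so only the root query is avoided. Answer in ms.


Lookup 1 (cold cache): local + root + TLD + auth = 2 + 40 + 60 + 25 = 127 ms
Lookups 2..6 (TLD NS cached -> skip root; new domain -> still ask TLD and auth): local + TLD + auth = 2 + 60 + 25 = 87 ms each
Remaining 5 lookups: 5 * 87 = 435 ms
Total = 127 + 435 = 562 ms

562


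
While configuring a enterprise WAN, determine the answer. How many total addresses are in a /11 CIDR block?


Given: CIDR prefix /11
Host bits = 32 - 11 = 21
Total addresses = 2^21 = 2097152

2097152


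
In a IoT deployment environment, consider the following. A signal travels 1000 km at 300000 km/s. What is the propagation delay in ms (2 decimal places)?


Given: distance = 1000 km, speed = 300000 km/s
Delay = distance / speed = 1000 / 300000 seconds
Delay in ms = 1000 * 1000 / 300000
Delay = 3.3333 ms
Rounded to 2 dp = 3.33 ms

3.33


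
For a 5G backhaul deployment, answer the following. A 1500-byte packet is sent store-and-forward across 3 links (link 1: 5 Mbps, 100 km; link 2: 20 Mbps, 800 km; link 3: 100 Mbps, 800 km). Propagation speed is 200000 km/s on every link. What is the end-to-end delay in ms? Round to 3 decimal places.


Packet = 1500 bytes = 12000 bits. Store-and-forward: sum (t_trans + t_prop) per link.
Link 1: t_trans = 12000/(5*10^6) s = 2.4000 ms; t_prop = 100/200000 s = 0.5000 ms; subtotal = 2.9000 ms
Link 2: t_trans = 12000/(20*10^6) s = 0.6000 ms; t_prop = 800/200000 s = 4.0000 ms; subtotal = 4.6000 ms
Link 3: t_trans = 12000/(100*10^6) s = 0.1200 ms; t_prop = 800/200000 s = 4.0000 ms; subtotal = 4.1200 ms
End-to-end = 2.9000 + 4.6000 + 4.1200 = 11.6200 ms -> 11.620 ms (3 dp)

11.620


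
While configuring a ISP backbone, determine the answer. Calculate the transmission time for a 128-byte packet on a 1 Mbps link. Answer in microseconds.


Given: packet = 128 bytes, bandwidth = 1 Mbps
Packet in bits = 128 * 8 = 1024 bits
Bandwidth = 1 * 10^6 = 1000000 bps
Time = 1024 / 1000000 seconds
Time in us = 1024 * 10^6 / 1000000 = 1024

1024


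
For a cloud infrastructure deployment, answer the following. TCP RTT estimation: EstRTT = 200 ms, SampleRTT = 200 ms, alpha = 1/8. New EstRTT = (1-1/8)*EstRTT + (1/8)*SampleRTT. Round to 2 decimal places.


Given: EstRTT = 200 ms, SampleRTT = 200 ms, alpha = 1/8
New EstRTT = (1 - alpha) * EstRTT + alpha * SampleRTT
(7/8) * 200 = 175
(1/8) * 200 = 25
New EstRTT = 175 + 25 = 200 ms -> 200.00 ms (2 dp)

200.00


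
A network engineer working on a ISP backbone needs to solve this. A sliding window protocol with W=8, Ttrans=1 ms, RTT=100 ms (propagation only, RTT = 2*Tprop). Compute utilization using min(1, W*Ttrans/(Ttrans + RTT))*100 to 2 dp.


Given: W = 8, Ttrans = 1 ms, RTT = 100 ms (= 2 * Tprop, Tprop = 50 ms)
Cycle time = Ttrans + RTT = 1 + 100 = 101 ms (first packet sent until its ACK returns)
W * Ttrans = 8 * 1 = 8 ms of sending per cycle
W * Ttrans / (Ttrans + RTT) = 8 / 101 = 0.079208
U = min(1, 0.079208) = 0.079208
U% = 7.92%

7.92


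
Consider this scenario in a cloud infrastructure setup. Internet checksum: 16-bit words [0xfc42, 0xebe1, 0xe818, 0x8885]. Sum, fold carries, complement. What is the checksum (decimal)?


Given words: [0xfc42, 0xebe1, 0xe818, 0x8885]
Step 1: Sum all words
Raw sum = 64578 + 60385 + 59416 + 34949 = 219328
Step 2: Fold carry: (22720 + 3) = 22723
One's complement = ~22723 & 0xFFFF = 42812

42812


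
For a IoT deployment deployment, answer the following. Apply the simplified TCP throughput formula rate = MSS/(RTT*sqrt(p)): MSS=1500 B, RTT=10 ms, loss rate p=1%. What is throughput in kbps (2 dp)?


Given: MSS = 1500 bytes, RTT = 10 ms, loss = 1%
RTT in seconds = 10 / 1000 = 0.01
Loss rate = 1% = 0.01
sqrt(loss) = sqrt(0.01) = 0.1
Throughput (bytes/s) = 1500 / (0.01 * 0.1) = 1500000.0000
Throughput (kbps) = 1500000.0000 * 8 / 1000 = 12000.000000 -> 12000.00 kbps (2 dp)

12000.00


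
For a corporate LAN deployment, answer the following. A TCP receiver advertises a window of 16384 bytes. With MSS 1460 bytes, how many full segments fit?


Given: RWND = 16384 bytes, MSS = 1460 bytes
Full segments = floor(RWND / MSS)
Full segments = floor(16384 / 1460)
Full segments = floor(11.2219) = 11

11


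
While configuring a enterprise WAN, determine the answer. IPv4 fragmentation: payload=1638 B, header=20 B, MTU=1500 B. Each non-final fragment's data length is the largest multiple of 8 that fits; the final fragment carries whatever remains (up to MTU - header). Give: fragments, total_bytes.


Max data per non-final fragment = floor((MTU - header)/8)*8 = floor((1500 - 20)/8)*8 = floor(1480/8)*8 = 1480 B
Final fragment needs no 8-byte alignment: it can carry up to MTU - header = 1480 B
Non-final fragments needed = ceil((payload - 1480) / 1480) = ceil(158/1480) = ceil(0.1068) = 1
Number of fragments = 1 + 1 = 2
Fragment sizes (data): 1 * 1480 B + 158 B (last, 158 <= 1480 OK)
Total bytes sent = payload + n_frags * header = 1638 + 2*20 = 1638 + 40 = 1678 B

2, 1678


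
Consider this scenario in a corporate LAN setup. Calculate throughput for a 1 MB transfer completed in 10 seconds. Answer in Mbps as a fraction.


Given: file = 1 MB, time = 10 s
File in Mb = 1 * 8 = 8 Mb
Throughput = 8 / 10 Mbps
Throughput = 4/5 Mbps

4/5


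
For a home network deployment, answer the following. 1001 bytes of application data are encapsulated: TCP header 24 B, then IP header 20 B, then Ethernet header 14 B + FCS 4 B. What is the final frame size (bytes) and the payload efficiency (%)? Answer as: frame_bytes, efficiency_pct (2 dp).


TCP segment = 1001 + 24 = 1025 B
IP packet = 1025 + 20 = 1045 B
Ethernet frame = 1045 + 14 + 4 = 1063 B
Efficiency = app / frame = 1001 / 1063 = 0.941675 = 94.1675% -> 94.17% (2 dp)

1063, 94.17


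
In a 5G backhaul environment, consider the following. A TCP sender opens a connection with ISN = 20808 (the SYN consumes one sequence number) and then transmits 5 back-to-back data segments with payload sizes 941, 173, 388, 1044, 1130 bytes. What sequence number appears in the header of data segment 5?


The SYN occupies sequence number ISN = 20808, so the first data byte is ISN + 1 = 20809.
SEQ of data segment i = (ISN + 1) + sum of payload sizes of segments 1..i-1.
Segment 1: SEQ = 20809, payload = 941 bytes
Segment 2: SEQ = 21750, payload = 173 bytes
Segment 3: SEQ = 21923, payload = 388 bytes
Segment 4: SEQ = 22311, payload = 1044 bytes
Segment 5: SEQ = 23355, payload = 1130 bytes
SEQ of segment 5 = 20809 + 941 + 173 + 388 + 1044 = 23355

23355


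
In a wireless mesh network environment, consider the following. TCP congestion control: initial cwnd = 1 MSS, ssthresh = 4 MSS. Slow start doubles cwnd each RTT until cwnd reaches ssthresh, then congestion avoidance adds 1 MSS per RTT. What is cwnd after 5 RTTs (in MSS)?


RTT 0: cwnd = 1 MSS (initial)
RTT 1: cwnd = 2 MSS (slow start, doubled)
RTT 2: cwnd = 4 MSS (slow start, doubled)
RTT 3: cwnd = 5 MSS (congestion avoidance, +1)
RTT 4: cwnd = 6 MSS (congestion avoidance, +1)
RTT 5: cwnd = 7 MSS (congestion avoidance, +1)

7


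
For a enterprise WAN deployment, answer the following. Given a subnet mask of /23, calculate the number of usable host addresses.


Given: subnet mask /23
Host bits = 32 - 23 = 9
Total addresses = 2^9 = 512
Usable hosts = 512 - 2 (network + broadcast) = 510

510


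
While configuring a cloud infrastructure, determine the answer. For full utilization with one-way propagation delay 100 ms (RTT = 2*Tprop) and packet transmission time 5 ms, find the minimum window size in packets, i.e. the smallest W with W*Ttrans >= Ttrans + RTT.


Given: Ttrans = 5 ms, RTT = 200 ms (= 2 * Tprop, Tprop = 100 ms)
Time until first ACK returns = Ttrans + RTT = 5 + 200 = 205 ms
Need W * Ttrans >= Ttrans + RTT  ->  W >= (Ttrans + RTT) / Ttrans
(Ttrans + RTT) / Ttrans = 205 / 5 = 41
W_min = ceil(41) = 41

41


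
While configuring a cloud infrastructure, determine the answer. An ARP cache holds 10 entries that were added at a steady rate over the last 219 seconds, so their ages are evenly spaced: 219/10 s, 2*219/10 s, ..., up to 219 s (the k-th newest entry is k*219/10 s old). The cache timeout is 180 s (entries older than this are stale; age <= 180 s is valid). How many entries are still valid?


Ages are k * 219/10 s for k = 1..10 (spacing = 21.9000 s).
Entry k is valid iff k * 219/10 <= 180 iff k <= 10 * 180 / 219 = 8.2192
n_valid = floor(8.2192) = 8
(n_stale = 10 - 8 = 2)

8


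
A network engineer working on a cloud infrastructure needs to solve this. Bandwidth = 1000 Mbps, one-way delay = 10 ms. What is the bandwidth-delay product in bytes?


Given: bandwidth = 1000 Mbps, delay = 10 ms
BDP in bits = 1000 * 10^6 * 10 / 1000
BDP in bits = 10000000
BDP in bytes = 10000000 / 8 = 1250000

1250000


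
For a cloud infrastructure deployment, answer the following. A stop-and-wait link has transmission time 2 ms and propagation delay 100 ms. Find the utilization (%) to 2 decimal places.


Given: Ttrans = 2 ms, Tprop = 100 ms
RTT = 2 * Tprop = 2 * 100 = 200 ms
U = Ttrans / (Ttrans + RTT)
U = 2 / (2 + 200)
U = 2 / 202 = 0.009901
U% = 0.99%

0.99


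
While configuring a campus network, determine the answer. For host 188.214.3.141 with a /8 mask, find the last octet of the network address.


Given: IP = 188.214.3.141, prefix = /8
Subnet mask = 255.0.0.0
Last octet of IP: 141
Last octet of mask: 0
Network last octet = 141 AND 0 = 0

0


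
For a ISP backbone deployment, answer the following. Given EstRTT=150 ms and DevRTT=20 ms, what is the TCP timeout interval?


Given: EstRTT = 150 ms, DevRTT = 20 ms
Timeout = EstRTT + 4 * DevRTT
4 * DevRTT = 4 * 20 = 80
Timeout = 150 + 80 = 230 ms

230


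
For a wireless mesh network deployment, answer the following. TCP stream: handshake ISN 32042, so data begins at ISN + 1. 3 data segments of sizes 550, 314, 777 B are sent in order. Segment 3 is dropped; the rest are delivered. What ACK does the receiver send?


SYN uses sequence number 32042; first data byte = ISN + 1 = 32043.
Segment 1: SEQ = 32043, len = 550 B, covers [32043, 32592]
Segment 2: SEQ = 32593, len = 314 B, covers [32593, 32906]
Segment 3: SEQ = 32907, len = 777 B, covers [32907, 33683] [LOST]
In-order data received: bytes [32043, 32906] (segments 1..2).
Segment 3 missing -> gap begins at byte 32907.
Cumulative ACK = next expected in-order byte = 32043 + 550 + 314 = 32907

32907


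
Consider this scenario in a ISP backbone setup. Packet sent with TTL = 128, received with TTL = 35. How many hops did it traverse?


Given: initial TTL = 128, received TTL = 35
Hops = initial TTL - received TTL
Hops = 128 - 35 = 93

93


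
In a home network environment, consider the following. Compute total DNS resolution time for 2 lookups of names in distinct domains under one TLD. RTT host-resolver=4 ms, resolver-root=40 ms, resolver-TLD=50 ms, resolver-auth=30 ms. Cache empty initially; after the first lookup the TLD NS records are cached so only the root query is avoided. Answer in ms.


Lookup 1 (cold cache): local + root + TLD + auth = 4 + 40 + 50 + 30 = 124 ms
Lookups 2..2 (TLD NS cached -> skip root; new domain -> still ask TLD and auth): local + TLD + auth = 4 + 50 + 30 = 84 ms each
Remaining 1 lookups: 1 * 84 = 84 ms
Total = 124 + 84 = 208 ms

208


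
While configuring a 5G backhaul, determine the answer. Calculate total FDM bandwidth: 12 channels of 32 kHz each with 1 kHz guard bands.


Given: 12 channels, 32 kHz each, guard = 1 kHz
Channel bandwidth = 12 * 32 = 384 kHz
Guard bands = 11 gaps * 1 kHz = 11 kHz
Total = 384 + 11 = 395 kHz

395


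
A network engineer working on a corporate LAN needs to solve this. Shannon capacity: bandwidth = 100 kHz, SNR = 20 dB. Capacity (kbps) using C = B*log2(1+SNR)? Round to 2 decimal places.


Given: B = 100 kHz, SNR = 20 dB
SNR linear = 10^(20/10) = 100
1 + SNR = 101
log2(101) = 6.6582114828
C = 100 * 1000 * 6.6582114828 = 665821.1483 bps
C = 665.821148 kbps -> 665.82 kbps (2 dp)

665.82


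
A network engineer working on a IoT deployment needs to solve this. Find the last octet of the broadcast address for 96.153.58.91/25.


Given: IP = 96.153.58.91, prefix = /25
Host bits = 32 - 25 = 7
Network last octet = 91 AND mask = 0
Host part size = 2^7 - 1 = 127
Broadcast last octet = 0 OR 127 = 127

127


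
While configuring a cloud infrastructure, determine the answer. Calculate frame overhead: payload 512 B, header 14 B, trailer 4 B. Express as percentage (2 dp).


Given: payload = 512 B, header = 14 B, trailer = 4 B
Overhead bytes = header + trailer = 14 + 4 = 18
Total frame = payload + overhead = 512 + 18 = 530
Overhead % = 18 / 530 * 100 = 3.3962% -> 3.40% (2 dp)

3.40


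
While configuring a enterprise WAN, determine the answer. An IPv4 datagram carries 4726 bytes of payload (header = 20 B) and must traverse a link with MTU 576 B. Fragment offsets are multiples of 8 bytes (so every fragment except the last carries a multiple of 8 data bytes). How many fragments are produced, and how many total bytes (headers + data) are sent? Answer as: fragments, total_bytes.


Max data per non-final fragment = floor((MTU - header)/8)*8 = floor((576 - 20)/8)*8 = floor(556/8)*8 = 552 B
Final fragment needs no 8-byte alignment: it can carry up to MTU - header = 556 B
Non-final fragments needed = ceil((payload - 556) / 552) = ceil(4170/552) = ceil(7.5543) = 8
Number of fragments = 8 + 1 = 9
Fragment sizes (data): 8 * 552 B + 310 B (last, 310 <= 556 OK)
Total bytes sent = payload + n_frags * header = 4726 + 9*20 = 4726 + 180 = 4906 B

9, 4906


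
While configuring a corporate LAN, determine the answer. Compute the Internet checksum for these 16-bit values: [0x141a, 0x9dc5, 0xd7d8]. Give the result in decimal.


Given words: [0x141a, 0x9dc5, 0xd7d8]
Step 1: Sum all words
Raw sum = 5146 + 40389 + 55256 = 100791
Step 2: Fold carry: (35255 + 1) = 35256
One's complement = ~35256 & 0xFFFF = 30279

30279


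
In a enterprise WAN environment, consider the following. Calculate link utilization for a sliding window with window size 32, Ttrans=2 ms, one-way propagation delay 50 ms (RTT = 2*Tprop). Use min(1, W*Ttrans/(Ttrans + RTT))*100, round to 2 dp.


Given: W = 32, Ttrans = 2 ms, RTT = 100 ms (= 2 * Tprop, Tprop = 50 ms)
Cycle time = Ttrans + RTT = 2 + 100 = 102 ms (first packet sent until its ACK returns)
W * Ttrans = 32 * 2 = 64 ms of sending per cycle
W * Ttrans / (Ttrans + RTT) = 64 / 102 = 0.627451
U = min(1, 0.627451) = 0.627451
U% = 62.75%

62.75


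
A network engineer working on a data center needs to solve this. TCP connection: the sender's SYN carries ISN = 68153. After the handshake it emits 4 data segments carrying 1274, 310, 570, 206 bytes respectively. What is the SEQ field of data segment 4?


The SYN occupies sequence number ISN = 68153, so the first data byte is ISN + 1 = 68154.
SEQ of data segment i = (ISN + 1) + sum of payload sizes of segments 1..i-1.
Segment 1: SEQ = 68154, payload = 1274 bytes
Segment 2: SEQ = 69428, payload = 310 bytes
Segment 3: SEQ = 69738, payload = 570 bytes
Segment 4: SEQ = 70308, payload = 206 bytes
SEQ of segment 4 = 68154 + 1274 + 310 + 570 = 70308

70308


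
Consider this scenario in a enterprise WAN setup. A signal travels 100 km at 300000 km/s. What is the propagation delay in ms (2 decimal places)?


Given: distance = 100 km, speed = 300000 km/s
Delay = distance / speed = 100 / 300000 seconds
Delay in ms = 100 * 1000 / 300000
Delay = 0.3333 ms
Rounded to 2 dp = 0.33 ms

0.33


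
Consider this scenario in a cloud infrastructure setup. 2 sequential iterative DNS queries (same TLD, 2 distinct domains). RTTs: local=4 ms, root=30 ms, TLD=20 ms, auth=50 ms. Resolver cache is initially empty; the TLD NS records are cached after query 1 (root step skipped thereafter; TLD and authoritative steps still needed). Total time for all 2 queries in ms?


Lookup 1 (cold cache): local + root + TLD + auth = 4 + 30 + 20 + 50 = 104 ms
Lookups 2..2 (TLD NS cached -> skip root; new domain -> still ask TLD and auth): local + TLD + auth = 4 + 20 + 50 = 74 ms each
Remaining 1 lookups: 1 * 74 = 74 ms
Total = 104 + 74 = 178 ms

178


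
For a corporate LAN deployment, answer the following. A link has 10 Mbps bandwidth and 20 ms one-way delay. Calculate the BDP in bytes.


Given: bandwidth = 10 Mbps, delay = 20 ms
BDP in bits = 10 * 10^6 * 20 / 1000
BDP in bits = 200000
BDP in bytes = 200000 / 8 = 25000

25000


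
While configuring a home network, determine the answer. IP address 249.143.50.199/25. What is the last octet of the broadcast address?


Given: IP = 249.143.50.199, prefix = /25
Host bits = 32 - 25 = 7
Network last octet = 199 AND mask = 128
Host part size = 2^7 - 1 = 127
Broadcast last octet = 128 OR 127 = 255

255


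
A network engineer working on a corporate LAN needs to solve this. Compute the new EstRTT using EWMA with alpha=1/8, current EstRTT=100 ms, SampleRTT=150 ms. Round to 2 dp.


Given: EstRTT = 100 ms, SampleRTT = 150 ms, alpha = 1/8
New EstRTT = (1 - alpha) * EstRTT + alpha * SampleRTT
(7/8) * 100 = 87.5
(1/8) * 150 = 18.75
New EstRTT = 87.5 + 18.75 = 106.25 ms -> 106.25 ms (2 dp)

106.25


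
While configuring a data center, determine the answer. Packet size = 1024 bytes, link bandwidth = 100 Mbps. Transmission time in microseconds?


Given: packet = 1024 bytes, bandwidth = 100 Mbps
Packet in bits = 1024 * 8 = 8192 bits
Bandwidth = 100 * 10^6 = 100000000 bps
Time = 8192 / 100000000 seconds
Time in us = 8192 * 10^6 / 100000000 = 81.92

81.92


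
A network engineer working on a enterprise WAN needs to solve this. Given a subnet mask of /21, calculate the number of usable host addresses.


Given: subnet mask /21
Host bits = 32 - 21 = 11
Total addresses = 2^11 = 2048
Usable hosts = 2048 - 2 (network + broadcast) = 2046

2046


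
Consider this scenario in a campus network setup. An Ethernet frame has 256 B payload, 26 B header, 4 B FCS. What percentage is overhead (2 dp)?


Given: payload = 256 B, header = 26 B, trailer = 4 B
Overhead bytes = header + trailer = 26 + 4 = 30
Total frame = payload + overhead = 256 + 30 = 286
Overhead % = 30 / 286 * 100 = 10.4895% -> 10.49% (2 dp)

10.49


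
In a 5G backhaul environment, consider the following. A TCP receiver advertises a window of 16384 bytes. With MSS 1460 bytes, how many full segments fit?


Given: RWND = 16384 bytes, MSS = 1460 bytes
Full segments = floor(RWND / MSS)
Full segments = floor(16384 / 1460)
Full segments = floor(11.2219) = 11

11


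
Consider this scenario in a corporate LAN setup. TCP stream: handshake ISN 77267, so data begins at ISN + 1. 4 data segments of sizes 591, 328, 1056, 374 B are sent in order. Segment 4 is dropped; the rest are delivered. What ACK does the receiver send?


SYN uses sequence number 77267; first data byte = ISN + 1 = 77268.
Segment 1: SEQ = 77268, len = 591 B, covers [77268, 77858]
Segment 2: SEQ = 77859, len = 328 B, covers [77859, 78186]
Segment 3: SEQ = 78187, len = 1056 B, covers [78187, 79242]
Segment 4: SEQ = 79243, len = 374 B, covers [79243, 79616] [LOST]
In-order data received: bytes [77268, 79242] (segments 1..3).
Segment 4 missing -> gap begins at byte 79243.
Cumulative ACK = next expected in-order byte = 77268 + 591 + 328 + 1056 = 79243

79243


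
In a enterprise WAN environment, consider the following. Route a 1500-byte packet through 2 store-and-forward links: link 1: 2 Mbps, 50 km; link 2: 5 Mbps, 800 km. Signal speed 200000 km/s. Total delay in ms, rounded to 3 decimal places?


Packet = 1500 bytes = 12000 bits. Store-and-forward: sum (t_trans + t_prop) per link.
Link 1: t_trans = 12000/(2*10^6) s = 6.0000 ms; t_prop = 50/200000 s = 0.2500 ms; subtotal = 6.2500 ms
Link 2: t_trans = 12000/(5*10^6) s = 2.4000 ms; t_prop = 800/200000 s = 4.0000 ms; subtotal = 6.4000 ms
End-to-end = 6.2500 + 6.4000 = 12.6500 ms -> 12.650 ms (3 dp)

12.650


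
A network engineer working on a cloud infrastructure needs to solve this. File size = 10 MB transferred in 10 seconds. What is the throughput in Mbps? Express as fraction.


Given: file = 10 MB, time = 10 s
File in Mb = 10 * 8 = 80 Mb
Throughput = 80 / 10 Mbps
Throughput = 8 Mbps

8


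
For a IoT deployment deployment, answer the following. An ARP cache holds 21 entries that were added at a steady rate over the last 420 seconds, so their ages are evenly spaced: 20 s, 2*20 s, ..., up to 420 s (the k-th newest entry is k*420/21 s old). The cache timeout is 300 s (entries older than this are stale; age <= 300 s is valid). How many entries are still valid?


Ages are k * 420/21 s for k = 1..21 (spacing = 20.0000 s).
Entry k is valid iff k * 420/21 <= 300 iff k <= 21 * 300 / 420 = 15.0000
n_valid = floor(15.0000) = 15
(n_stale = 21 - 15 = 6)

15


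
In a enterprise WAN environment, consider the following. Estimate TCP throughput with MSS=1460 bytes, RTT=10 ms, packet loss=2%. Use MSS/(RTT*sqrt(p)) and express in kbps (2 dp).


Given: MSS = 1460 bytes, RTT = 10 ms, loss = 2%
RTT in seconds = 10 / 1000 = 0.01
Loss rate = 2% = 0.02
sqrt(loss) = sqrt(0.02) = 0.141421356237
Throughput (bytes/s) = 1460 / (0.01 * 0.141421356237) = 1032375.9005
Throughput (kbps) = 1032375.9005 * 8 / 1000 = 8259.007204 -> 8259.01 kbps (2 dp)

8259.01


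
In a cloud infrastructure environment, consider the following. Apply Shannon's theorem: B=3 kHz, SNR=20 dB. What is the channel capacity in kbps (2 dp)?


Given: B = 3 kHz, SNR = 20 dB
SNR linear = 10^(20/10) = 100
1 + SNR = 101
log2(101) = 6.6582114828
C = 3 * 1000 * 6.6582114828 = 19974.6344 bps
C = 19.974634 kbps -> 19.97 kbps (2 dp)

19.97


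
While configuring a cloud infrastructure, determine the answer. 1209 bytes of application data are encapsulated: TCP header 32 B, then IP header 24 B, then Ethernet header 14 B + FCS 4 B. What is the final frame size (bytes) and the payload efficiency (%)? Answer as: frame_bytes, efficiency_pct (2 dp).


TCP segment = 1209 + 32 = 1241 B
IP packet = 1241 + 24 = 1265 B
Ethernet frame = 1265 + 14 + 4 = 1283 B
Efficiency = app / frame = 1209 / 1283 = 0.942323 = 94.2323% -> 94.23% (2 dp)

1283, 94.23


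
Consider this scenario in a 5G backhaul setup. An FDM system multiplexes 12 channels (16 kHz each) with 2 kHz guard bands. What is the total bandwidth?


Given: 12 channels, 16 kHz each, guard = 2 kHz
Channel bandwidth = 12 * 16 = 192 kHz
Guard bands = 11 gaps * 2 kHz = 22 kHz
Total = 192 + 22 = 214 kHz

214


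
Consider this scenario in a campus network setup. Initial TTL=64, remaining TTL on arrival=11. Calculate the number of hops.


Given: initial TTL = 64, received TTL = 11
Hops = initial TTL - received TTL
Hops = 64 - 11 = 53

53


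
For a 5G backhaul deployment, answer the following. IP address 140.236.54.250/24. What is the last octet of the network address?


Given: IP = 140.236.54.250, prefix = /24
Subnet mask = 255.255.255.0
Last octet of IP: 250
Last octet of mask: 0
Network last octet = 250 AND 0 = 0

0


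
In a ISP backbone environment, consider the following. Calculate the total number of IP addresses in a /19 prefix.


Given: CIDR prefix /19
Host bits = 32 - 19 = 13
Total addresses = 2^13 = 8192

8192


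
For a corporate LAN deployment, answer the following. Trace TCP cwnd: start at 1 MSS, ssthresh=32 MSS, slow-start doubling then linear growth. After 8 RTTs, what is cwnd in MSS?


RTT 0: cwnd = 1 MSS (initial)
RTT 1: cwnd = 2 MSS (slow start, doubled)
RTT 2: cwnd = 4 MSS (slow start, doubled)
RTT 3: cwnd = 8 MSS (slow start, doubled)
RTT 4: cwnd = 16 MSS (slow start, doubled)
RTT 5: cwnd = 32 MSS (slow start, doubled)
RTT 6: cwnd = 33 MSS (congestion avoidance, +1)
RTT 7: cwnd = 34 MSS (congestion avoidance, +1)
RTT 8: cwnd = 35 MSS (congestion avoidance, +1)

35
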